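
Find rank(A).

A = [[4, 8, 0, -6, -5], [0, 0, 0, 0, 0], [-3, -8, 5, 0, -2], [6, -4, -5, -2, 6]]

rank(A) = 3

Row reduction:
R3 <- R3 - (-3/4)*R1:  [     0     -2      5   -9/2  -23/4 ]
R4 <- R4 - (3/2)*R1:  [    0   -16    -5     7  27/2 ]
R2 <-> R3   (pivot in column 2 was zero)
[ 4    8   0    -6     -5 ]
[ 0   -2   5  -9/2  -23/4 ]
[ 0    0   0     0      0 ]
[ 0  -16  -5     7   27/2 ]
R4 <- R4 - (8)*R2:  [     0      0    -45     43  119/2 ]
R3 <-> R4   (pivot in column 3 was zero)
[ 4   8    0    -6     -5 ]
[ 0  -2    5  -9/2  -23/4 ]
[ 0   0  -45    43  119/2 ]
[ 0   0    0     0      0 ]
Row echelon form:
[ 4   8    0    -6     -5 ]
[ 0  -2    5  -9/2  -23/4 ]
[ 0   0  -45    43  119/2 ]
[ 0   0    0     0      0 ]
Nonzero rows / pivot columns: 3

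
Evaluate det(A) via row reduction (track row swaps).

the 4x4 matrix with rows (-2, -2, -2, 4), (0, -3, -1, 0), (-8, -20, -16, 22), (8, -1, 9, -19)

det(A) = -72

Forward elimination:
R3 <- R3 - (4)*R1:  [   0  -12   -8    6 ]
R4 <- R4 - (-4)*R1:  [  0  -9   1  -3 ]
R3 <- R3 - (4)*R2:  [  0   0  -4   6 ]
R4 <- R4 - (3)*R2:  [  0   0   4  -3 ]
R4 <- R4 - (-1)*R3:  [ 0  0  0  3 ]
Upper-triangular form:
[ -2  -2  -2  4 ]
[  0  -3  -1  0 ]
[  0   0  -4  6 ]
[  0   0   0  3 ]
det(A) = (-1)^0 * (-2) * (-3) * (-4) * (3) = -72  (0 row swaps -> sign +1)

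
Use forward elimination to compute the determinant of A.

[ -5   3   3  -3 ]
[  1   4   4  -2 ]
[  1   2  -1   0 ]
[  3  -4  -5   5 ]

det(A) = 115

Forward elimination:
R2 <- R2 - (-1/5)*R1:  [     0   23/5   23/5  -13/5 ]
R3 <- R3 - (-1/5)*R1:  [    0  13/5  -2/5  -3/5 ]
R4 <- R4 - (-3/5)*R1:  [     0  -11/5  -16/5   16/5 ]
R3 <- R3 - (13/23)*R2:  [     0      0     -3  20/23 ]
R4 <- R4 - (-11/23)*R2:  [     0      0     -1  45/23 ]
R4 <- R4 - (1/3)*R3:  [   0    0    0  5/3 ]
Upper-triangular form:
[ -5     3     3     -3 ]
[  0  23/5  23/5  -13/5 ]
[  0     0    -3  20/23 ]
[  0     0     0    5/3 ]
det(A) = (-1)^0 * (-5) * (23/5) * (-3) * (5/3) = 115  (0 row swaps -> sign +1)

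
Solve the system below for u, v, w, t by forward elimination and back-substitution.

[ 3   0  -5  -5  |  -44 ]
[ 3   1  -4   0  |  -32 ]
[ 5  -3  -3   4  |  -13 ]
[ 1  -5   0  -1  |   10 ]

Forward elimination on [A|b]:
R2 <- R2 - (1)*R1:  [  0   1   1   5  12 ]
R3 <- R3 - (5/3)*R1:  [     0     -3   16/3   37/3  181/3 ]
R4 <- R4 - (1/3)*R1:  [    0    -5   5/3   2/3  74/3 ]
R3 <- R3 - (-3)*R2:  [     0      0   25/3   82/3  289/3 ]
R4 <- R4 - (-5)*R2:  [     0      0   20/3   77/3  254/3 ]
R4 <- R4 - (4/5)*R3:  [    0     0     0  19/5  38/5 ]
Row echelon form:
[ 3  0    -5    -5  |    -44 ]
[ 0  1     1     5  |     12 ]
[ 0  0  25/3  82/3  |  289/3 ]
[ 0  0     0  19/5  |   38/5 ]
Back-substitution:
t = (38/5) / (19/5) = 2
w = (289/3 - (82/3)*(2)) / (25/3) = 5
v = (12 - (1)*(5) - (5)*(2)) / 1 = -3
u = (-44 - (-5)*(5) - (-5)*(2)) / 3 = -3

(-3, -3, 5, 2)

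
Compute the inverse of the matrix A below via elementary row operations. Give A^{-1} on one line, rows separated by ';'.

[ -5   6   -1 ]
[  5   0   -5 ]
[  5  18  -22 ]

inverse = [-3 -19/5 1; -17/6 -23/6 1; -3 -4 1]

Gauss-Jordan on [A | I]:
R1 <- (1/-5)*R1:  [    1  -6/5   1/5  |  -1/5     0     0 ]
R2 <- R2 - (5)*R1:  [  0   6  -6  |   1   1   0 ]
R3 <- R3 - (5)*R1:  [   0   24  -23  |    1    0    1 ]
R2 <- (1/6)*R2:  [   0    1   -1  |  1/6  1/6    0 ]
R1 <- R1 - (-6/5)*R2:  [   1    0   -1  |    0  1/5    0 ]
R3 <- R3 - (24)*R2:  [  0   0   1  |  -3  -4   1 ]
R1 <- R1 - (-1)*R3:  [     1      0      0  |     -3  -19/5      1 ]
R2 <- R2 - (-1)*R3:  [     0      1      0  |  -17/6  -23/6      1 ]
Right block of [I | A^{-1}] is the inverse:
[    -3  -19/5  1 ]
[ -17/6  -23/6  1 ]
[    -3     -4  1 ]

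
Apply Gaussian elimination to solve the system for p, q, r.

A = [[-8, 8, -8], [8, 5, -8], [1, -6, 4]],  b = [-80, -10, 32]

Forward elimination on [A|b]:
R2 <- R2 - (-1)*R1:  [   0   13  -16  -90 ]
R3 <- R3 - (-1/8)*R1:  [  0  -5   3  22 ]
R3 <- R3 - (-5/13)*R2:  [       0        0   -41/13  -164/13 ]
Row echelon form:
[ -8   8      -8  |      -80 ]
[  0  13     -16  |      -90 ]
[  0   0  -41/13  |  -164/13 ]
Back-substitution:
r = (-164/13) / (-41/13) = 4
q = (-90 - (-16)*(4)) / 13 = -2
p = (-80 - (8)*(-2) - (-8)*(4)) / -8 = 4

(4, -2, 4)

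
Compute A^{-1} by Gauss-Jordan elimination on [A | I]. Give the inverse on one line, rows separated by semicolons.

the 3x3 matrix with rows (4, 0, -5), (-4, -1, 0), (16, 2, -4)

inverse = [-1/6 5/12 5/24; 2/3 -8/3 -5/6; -1/3 1/3 1/6]

Gauss-Jordan on [A | I]:
R1 <- (1/4)*R1:  [    1     0  -5/4  |   1/4     0     0 ]
R2 <- R2 - (-4)*R1:  [  0  -1  -5  |   1   1   0 ]
R3 <- R3 - (16)*R1:  [  0   2  16  |  -4   0   1 ]
R2 <- (1/-1)*R2:  [  0   1   5  |  -1  -1   0 ]
R3 <- R3 - (2)*R2:  [  0   0   6  |  -2   2   1 ]
R3 <- (1/6)*R3:  [    0     0     1  |  -1/3   1/3   1/6 ]
R1 <- R1 - (-5/4)*R3:  [    1     0     0  |  -1/6  5/12  5/24 ]
R2 <- R2 - (5)*R3:  [    0     1     0  |   2/3  -8/3  -5/6 ]
Right block of [I | A^{-1}] is the inverse:
[ -1/6  5/12  5/24 ]
[  2/3  -8/3  -5/6 ]
[ -1/3   1/3   1/6 ]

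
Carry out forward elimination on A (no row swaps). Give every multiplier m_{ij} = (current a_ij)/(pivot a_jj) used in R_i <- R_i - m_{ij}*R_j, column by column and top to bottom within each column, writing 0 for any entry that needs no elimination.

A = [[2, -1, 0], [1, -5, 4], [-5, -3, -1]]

Forward elimination:
R2 <- R2 - (1/2)*R1:  [    0  -9/2     4 ]
R3 <- R3 - (-5/2)*R1:  [     0  -11/2     -1 ]
R3 <- R3 - (11/9)*R2:  [     0      0  -53/9 ]
Multipliers (in order of application): m_{21} = 1/2, m_{31} = -5/2, m_{32} = 11/9

multipliers: 1/2, -5/2, 11/9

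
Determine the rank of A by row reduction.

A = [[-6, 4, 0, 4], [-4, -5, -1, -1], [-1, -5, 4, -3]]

rank(A) = 3

Row reduction:
R2 <- R2 - (2/3)*R1:  [     0  -23/3     -1  -11/3 ]
R3 <- R3 - (1/6)*R1:  [     0  -17/3      4  -11/3 ]
R3 <- R3 - (17/23)*R2:  [      0       0  109/23  -22/23 ]
Row echelon form:
[ -6      4       0       4 ]
[  0  -23/3      -1   -11/3 ]
[  0      0  109/23  -22/23 ]
Nonzero rows / pivot columns: 3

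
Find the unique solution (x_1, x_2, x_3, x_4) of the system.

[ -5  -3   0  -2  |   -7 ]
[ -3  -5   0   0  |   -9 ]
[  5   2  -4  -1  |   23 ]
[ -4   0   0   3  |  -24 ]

(3, 0, -1, -4)

Forward elimination on [A|b]:
R2 <- R2 - (3/5)*R1:  [     0  -16/5      0    6/5  -24/5 ]
R3 <- R3 - (-1)*R1:  [  0  -1  -4  -3  16 ]
R4 <- R4 - (4/5)*R1:  [     0   12/5      0   23/5  -92/5 ]
R3 <- R3 - (5/16)*R2:  [     0      0     -4  -27/8   35/2 ]
R4 <- R4 - (-3/4)*R2:  [    0     0     0  11/2   -22 ]
Row echelon form:
[ -5     -3   0     -2  |     -7 ]
[  0  -16/5   0    6/5  |  -24/5 ]
[  0      0  -4  -27/8  |   35/2 ]
[  0      0   0   11/2  |    -22 ]
Back-substitution:
x_4 = (-22) / (11/2) = -4
x_3 = (35/2 - (-27/8)*(-4)) / -4 = -1
x_2 = (-24/5 - (6/5)*(-4)) / (-16/5) = 0
x_1 = (-7 - (-3)*(0) - (-2)*(-4)) / -5 = 3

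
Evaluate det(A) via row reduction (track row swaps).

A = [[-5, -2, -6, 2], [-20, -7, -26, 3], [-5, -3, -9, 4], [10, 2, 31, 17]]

det(A) = 50

Forward elimination:
R2 <- R2 - (4)*R1:  [  0   1  -2  -5 ]
R3 <- R3 - (1)*R1:  [  0  -1  -3   2 ]
R4 <- R4 - (-2)*R1:  [  0  -2  19  21 ]
R3 <- R3 - (-1)*R2:  [  0   0  -5  -3 ]
R4 <- R4 - (-2)*R2:  [  0   0  15  11 ]
R4 <- R4 - (-3)*R3:  [ 0  0  0  2 ]
Upper-triangular form:
[ -5  -2  -6   2 ]
[  0   1  -2  -5 ]
[  0   0  -5  -3 ]
[  0   0   0   2 ]
det(A) = (-1)^0 * (-5) * (1) * (-5) * (2) = 50  (0 row swaps -> sign +1)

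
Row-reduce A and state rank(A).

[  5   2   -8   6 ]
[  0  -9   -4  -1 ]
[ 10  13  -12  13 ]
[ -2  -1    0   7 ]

Row reduction:
R3 <- R3 - (2)*R1:  [ 0  9  4  1 ]
R4 <- R4 - (-2/5)*R1:  [     0   -1/5  -16/5   47/5 ]
R3 <- R3 - (-1)*R2:  [ 0  0  0  0 ]
R4 <- R4 - (1/45)*R2:  [      0       0   -28/9  424/45 ]
R3 <-> R4   (pivot in column 3 was zero)
[ 5   2     -8       6 ]
[ 0  -9     -4      -1 ]
[ 0   0  -28/9  424/45 ]
[ 0   0      0       0 ]
Row echelon form:
[ 5   2     -8       6 ]
[ 0  -9     -4      -1 ]
[ 0   0  -28/9  424/45 ]
[ 0   0      0       0 ]
Nonzero rows / pivot columns: 3

rank(A) = 3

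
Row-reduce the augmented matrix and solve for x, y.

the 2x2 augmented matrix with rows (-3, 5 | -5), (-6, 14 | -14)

(0, -1)

Forward elimination on [A|b]:
R2 <- R2 - (2)*R1:  [  0   4  -4 ]
Row echelon form:
[ -3  5  |  -5 ]
[  0  4  |  -4 ]
Back-substitution:
y = (-4) / 4 = -1
x = (-5 - (5)*(-1)) / -3 = 0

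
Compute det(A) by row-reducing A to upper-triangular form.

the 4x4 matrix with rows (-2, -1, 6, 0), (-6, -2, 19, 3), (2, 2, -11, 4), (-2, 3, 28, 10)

Forward elimination:
R2 <- R2 - (3)*R1:  [ 0  1  1  3 ]
R3 <- R3 - (-1)*R1:  [  0   1  -5   4 ]
R4 <- R4 - (1)*R1:  [  0   4  22  10 ]
R3 <- R3 - (1)*R2:  [  0   0  -6   1 ]
R4 <- R4 - (4)*R2:  [  0   0  18  -2 ]
R4 <- R4 - (-3)*R3:  [ 0  0  0  1 ]
Upper-triangular form:
[ -2  -1   6  0 ]
[  0   1   1  3 ]
[  0   0  -6  1 ]
[  0   0   0  1 ]
det(A) = (-1)^0 * (-2) * (1) * (-6) * (1) = 12  (0 row swaps -> sign +1)

det(A) = 12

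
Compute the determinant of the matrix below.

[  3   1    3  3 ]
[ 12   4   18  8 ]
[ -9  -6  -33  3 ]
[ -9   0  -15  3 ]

Forward elimination:
R2 <- R2 - (4)*R1:  [  0   0   6  -4 ]
R3 <- R3 - (-3)*R1:  [   0   -3  -24   12 ]
R4 <- R4 - (-3)*R1:  [  0   3  -6  12 ]
R2 <-> R3   (pivot in column 2 was zero)
[ 3   1    3   3 ]
[ 0  -3  -24  12 ]
[ 0   0    6  -4 ]
[ 0   3   -6  12 ]
R4 <- R4 - (-1)*R2:  [   0    0  -30   24 ]
R4 <- R4 - (-5)*R3:  [ 0  0  0  4 ]
Upper-triangular form:
[ 3   1    3   3 ]
[ 0  -3  -24  12 ]
[ 0   0    6  -4 ]
[ 0   0    0   4 ]
det(A) = (-1)^1 * (3) * (-3) * (6) * (4) = 216  (1 row swap -> sign -1)

det(A) = 216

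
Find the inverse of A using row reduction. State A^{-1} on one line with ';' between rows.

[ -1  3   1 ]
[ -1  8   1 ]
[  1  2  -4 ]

inverse = [-34/15 14/15 -1/3; -1/5 1/5 0; -2/3 1/3 -1/3]

Gauss-Jordan on [A | I]:
R1 <- (1/-1)*R1:  [  1  -3  -1  |  -1   0   0 ]
R2 <- R2 - (-1)*R1:  [  0   5   0  |  -1   1   0 ]
R3 <- R3 - (1)*R1:  [  0   5  -3  |   1   0   1 ]
R2 <- (1/5)*R2:  [    0     1     0  |  -1/5   1/5     0 ]
R1 <- R1 - (-3)*R2:  [    1     0    -1  |  -8/5   3/5     0 ]
R3 <- R3 - (5)*R2:  [  0   0  -3  |   2  -1   1 ]
R3 <- (1/-3)*R3:  [    0     0     1  |  -2/3   1/3  -1/3 ]
R1 <- R1 - (-1)*R3:  [      1       0       0  |  -34/15   14/15    -1/3 ]
Right block of [I | A^{-1}] is the inverse:
[ -34/15  14/15  -1/3 ]
[   -1/5    1/5     0 ]
[   -2/3    1/3  -1/3 ]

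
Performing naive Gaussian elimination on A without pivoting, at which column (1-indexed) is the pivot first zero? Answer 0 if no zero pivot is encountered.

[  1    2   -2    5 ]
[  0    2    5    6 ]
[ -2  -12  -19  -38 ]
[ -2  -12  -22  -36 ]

Naive forward elimination:
R3 <- R3 - (-2)*R1:  [   0   -8  -23  -28 ]
R4 <- R4 - (-2)*R1:  [   0   -8  -26  -26 ]
R3 <- R3 - (-4)*R2:  [  0   0  -3  -4 ]
R4 <- R4 - (-4)*R2:  [  0   0  -6  -2 ]
R4 <- R4 - (2)*R3:  [ 0  0  0  6 ]
All pivots nonzero; naive elimination completes without hitting a zero pivot.

first zero-pivot column = 0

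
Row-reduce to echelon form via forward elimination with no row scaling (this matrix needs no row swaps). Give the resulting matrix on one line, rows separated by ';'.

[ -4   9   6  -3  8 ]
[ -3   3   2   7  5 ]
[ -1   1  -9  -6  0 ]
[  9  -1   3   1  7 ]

REF = [-4 9 6 -3 8; 0 -15/4 -5/2 37/4 -1; 0 0 -29/3 -25/3 -5/3; 0 0 0 5593/145 2789/145]

Forward elimination:
R2 <- R2 - (3/4)*R1:  [     0  -15/4   -5/2   37/4     -1 ]
R3 <- R3 - (1/4)*R1:  [     0   -5/4  -21/2  -21/4     -2 ]
R4 <- R4 - (-9/4)*R1:  [     0   77/4   33/2  -23/4     25 ]
R3 <- R3 - (1/3)*R2:  [     0      0  -29/3  -25/3   -5/3 ]
R4 <- R4 - (-77/15)*R2:  [      0       0    11/3  626/15  298/15 ]
R4 <- R4 - (-11/29)*R3:  [        0         0         0  5593/145  2789/145 ]
Row echelon form:
[ -4      9      6        -3         8 ]
[  0  -15/4   -5/2      37/4        -1 ]
[  0      0  -29/3     -25/3      -5/3 ]
[  0      0      0  5593/145  2789/145 ]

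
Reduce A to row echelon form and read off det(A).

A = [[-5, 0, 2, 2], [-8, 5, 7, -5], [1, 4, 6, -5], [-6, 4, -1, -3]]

det(A) = -413

Forward elimination:
R2 <- R2 - (8/5)*R1:  [     0      5   19/5  -41/5 ]
R3 <- R3 - (-1/5)*R1:  [     0      4   32/5  -23/5 ]
R4 <- R4 - (6/5)*R1:  [     0      4  -17/5  -27/5 ]
R3 <- R3 - (4/5)*R2:  [     0      0  84/25  49/25 ]
R4 <- R4 - (4/5)*R2:  [       0        0  -161/25    29/25 ]
R4 <- R4 - (-23/12)*R3:  [     0      0      0  59/12 ]
Upper-triangular form:
[ -5  0      2      2 ]
[  0  5   19/5  -41/5 ]
[  0  0  84/25  49/25 ]
[  0  0      0  59/12 ]
det(A) = (-1)^0 * (-5) * (5) * (84/25) * (59/12) = -413  (0 row swaps -> sign +1)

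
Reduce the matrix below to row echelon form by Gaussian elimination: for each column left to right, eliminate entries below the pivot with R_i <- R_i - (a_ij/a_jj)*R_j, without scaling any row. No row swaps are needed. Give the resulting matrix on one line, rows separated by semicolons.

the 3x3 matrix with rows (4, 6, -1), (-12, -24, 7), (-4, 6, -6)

REF = [4 6 -1; 0 -6 4; 0 0 1]

Forward elimination:
R2 <- R2 - (-3)*R1:  [  0  -6   4 ]
R3 <- R3 - (-1)*R1:  [  0  12  -7 ]
R3 <- R3 - (-2)*R2:  [ 0  0  1 ]
Row echelon form:
[ 4   6  -1 ]
[ 0  -6   4 ]
[ 0   0   1 ]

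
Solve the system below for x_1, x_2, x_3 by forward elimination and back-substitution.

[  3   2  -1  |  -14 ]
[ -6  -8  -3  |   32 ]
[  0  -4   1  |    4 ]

Forward elimination on [A|b]:
R2 <- R2 - (-2)*R1:  [  0  -4  -5   4 ]
R3 <- R3 - (1)*R2:  [ 0  0  6  0 ]
Row echelon form:
[ 3   2  -1  |  -14 ]
[ 0  -4  -5  |    4 ]
[ 0   0   6  |    0 ]
Back-substitution:
x_3 = (0) / 6 = 0
x_2 = (4 - (-5)*(0)) / -4 = -1
x_1 = (-14 - (2)*(-1) - (-1)*(0)) / 3 = -4

(-4, -1, 0)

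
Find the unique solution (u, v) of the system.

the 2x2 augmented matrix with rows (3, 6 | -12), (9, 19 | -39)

(2, -3)

Forward elimination on [A|b]:
R2 <- R2 - (3)*R1:  [  0   1  -3 ]
Row echelon form:
[ 3  6  |  -12 ]
[ 0  1  |   -3 ]
Back-substitution:
v = (-3) / 1 = -3
u = (-12 - (6)*(-3)) / 3 = 2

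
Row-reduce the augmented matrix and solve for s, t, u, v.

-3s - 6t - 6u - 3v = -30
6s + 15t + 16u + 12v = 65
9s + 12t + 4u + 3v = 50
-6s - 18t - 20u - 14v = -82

(-1, 5, 2, -3)

Forward elimination on [A|b]:
R2 <- R2 - (-2)*R1:  [ 0  3  4  6  5 ]
R3 <- R3 - (-3)*R1:  [   0   -6  -14   -6  -40 ]
R4 <- R4 - (2)*R1:  [   0   -6   -8   -8  -22 ]
R3 <- R3 - (-2)*R2:  [   0    0   -6    6  -30 ]
R4 <- R4 - (-2)*R2:  [   0    0    0    4  -12 ]
Row echelon form:
[ -3  -6  -6  -3  |  -30 ]
[  0   3   4   6  |    5 ]
[  0   0  -6   6  |  -30 ]
[  0   0   0   4  |  -12 ]
Back-substitution:
v = (-12) / 4 = -3
u = (-30 - (6)*(-3)) / -6 = 2
t = (5 - (4)*(2) - (6)*(-3)) / 3 = 5
s = (-30 - (-6)*(5) - (-6)*(2) - (-3)*(-3)) / -3 = -1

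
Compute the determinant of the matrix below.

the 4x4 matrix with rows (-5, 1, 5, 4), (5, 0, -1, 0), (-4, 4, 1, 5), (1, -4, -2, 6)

Forward elimination:
R2 <- R2 - (-1)*R1:  [ 0  1  4  4 ]
R3 <- R3 - (4/5)*R1:  [    0  16/5    -3   9/5 ]
R4 <- R4 - (-1/5)*R1:  [     0  -19/5     -1   34/5 ]
R3 <- R3 - (16/5)*R2:  [     0      0  -79/5    -11 ]
R4 <- R4 - (-19/5)*R2:  [    0     0  71/5    22 ]
R4 <- R4 - (-71/79)*R3:  [      0       0       0  957/79 ]
Upper-triangular form:
[ -5  1      5       4 ]
[  0  1      4       4 ]
[  0  0  -79/5     -11 ]
[  0  0      0  957/79 ]
det(A) = (-1)^0 * (-5) * (1) * (-79/5) * (957/79) = 957  (0 row swaps -> sign +1)

det(A) = 957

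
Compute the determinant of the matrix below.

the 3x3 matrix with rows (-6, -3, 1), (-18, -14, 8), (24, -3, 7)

Forward elimination:
R2 <- R2 - (3)*R1:  [  0  -5   5 ]
R3 <- R3 - (-4)*R1:  [   0  -15   11 ]
R3 <- R3 - (3)*R2:  [  0   0  -4 ]
Upper-triangular form:
[ -6  -3   1 ]
[  0  -5   5 ]
[  0   0  -4 ]
det(A) = (-1)^0 * (-6) * (-5) * (-4) = -120  (0 row swaps -> sign +1)

det(A) = -120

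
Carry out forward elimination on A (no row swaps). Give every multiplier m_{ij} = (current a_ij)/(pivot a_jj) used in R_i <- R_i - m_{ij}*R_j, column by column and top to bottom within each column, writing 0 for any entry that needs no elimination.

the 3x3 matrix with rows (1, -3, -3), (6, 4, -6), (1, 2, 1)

Forward elimination:
R2 <- R2 - (6)*R1:  [  0  22  12 ]
R3 <- R3 - (1)*R1:  [ 0  5  4 ]
R3 <- R3 - (5/22)*R2:  [     0      0  14/11 ]
Multipliers (in order of application): m_{21} = 6, m_{31} = 1, m_{32} = 5/22

multipliers: 6, 1, 5/22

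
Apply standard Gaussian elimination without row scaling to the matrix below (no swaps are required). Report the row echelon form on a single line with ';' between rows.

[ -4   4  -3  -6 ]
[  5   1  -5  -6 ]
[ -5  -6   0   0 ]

Forward elimination:
R2 <- R2 - (-5/4)*R1:  [     0      6  -35/4  -27/2 ]
R3 <- R3 - (5/4)*R1:  [    0   -11  15/4  15/2 ]
R3 <- R3 - (-11/6)*R2:  [       0        0  -295/24    -69/4 ]
Row echelon form:
[ -4  4       -3     -6 ]
[  0  6    -35/4  -27/2 ]
[  0  0  -295/24  -69/4 ]

REF = [-4 4 -3 -6; 0 6 -35/4 -27/2; 0 0 -295/24 -69/4]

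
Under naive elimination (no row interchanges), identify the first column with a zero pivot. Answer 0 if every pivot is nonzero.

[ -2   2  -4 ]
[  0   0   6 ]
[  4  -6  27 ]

first zero-pivot column = 2

Naive forward elimination:
R3 <- R3 - (-2)*R1:  [  0  -2  19 ]
Matrix at this point:
[ -2   2  -4 ]
[  0   0   6 ]
[  0  -2  19 ]
Pivot entry (2,2) is zero but row 3 has -2 in column 2 -> naive elimination stops; a row interchange (e.g. R2 <-> R3) would be required here.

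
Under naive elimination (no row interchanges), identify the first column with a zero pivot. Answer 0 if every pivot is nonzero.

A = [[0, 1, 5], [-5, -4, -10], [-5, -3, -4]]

Naive forward elimination:
Pivot entry (1,1) is zero but row 2 has -5 in column 1 -> naive elimination stops; a row interchange (e.g. R1 <-> R2) would be required here.

first zero-pivot column = 1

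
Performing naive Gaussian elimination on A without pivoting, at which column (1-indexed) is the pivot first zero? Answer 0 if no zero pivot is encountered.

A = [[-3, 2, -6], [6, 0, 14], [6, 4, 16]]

first zero-pivot column = 3

Naive forward elimination:
R2 <- R2 - (-2)*R1:  [ 0  4  2 ]
R3 <- R3 - (-2)*R1:  [ 0  8  4 ]
R3 <- R3 - (2)*R2:  [ 0  0  0 ]
Matrix at this point:
[ -3  2  -6 ]
[  0  4   2 ]
[  0  0   0 ]
Pivot entry (3,3) in the last row is zero and there are no rows below to swap with -> zero pivot in column 3 (A is singular).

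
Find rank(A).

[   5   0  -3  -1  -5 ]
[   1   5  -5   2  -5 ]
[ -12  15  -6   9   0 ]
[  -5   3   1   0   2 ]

Row reduction:
R2 <- R2 - (1/5)*R1:  [     0      5  -22/5   11/5     -4 ]
R3 <- R3 - (-12/5)*R1:  [     0     15  -66/5   33/5    -12 ]
R4 <- R4 - (-1)*R1:  [  0   3  -2  -1  -3 ]
R3 <- R3 - (3)*R2:  [ 0  0  0  0  0 ]
R4 <- R4 - (3/5)*R2:  [      0       0   16/25  -58/25    -3/5 ]
R3 <-> R4   (pivot in column 3 was zero)
[ 5  0     -3      -1    -5 ]
[ 0  5  -22/5    11/5    -4 ]
[ 0  0  16/25  -58/25  -3/5 ]
[ 0  0      0       0     0 ]
Row echelon form:
[ 5  0     -3      -1    -5 ]
[ 0  5  -22/5    11/5    -4 ]
[ 0  0  16/25  -58/25  -3/5 ]
[ 0  0      0       0     0 ]
Nonzero rows / pivot columns: 3

rank(A) = 3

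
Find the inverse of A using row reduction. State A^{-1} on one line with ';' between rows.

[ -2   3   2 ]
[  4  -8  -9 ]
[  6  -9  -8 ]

inverse = [17/8 -3/4 11/8; 11/4 -1/2 5/4; -3/2 0 -1/2]

Gauss-Jordan on [A | I]:
R1 <- (1/-2)*R1:  [    1  -3/2    -1  |  -1/2     0     0 ]
R2 <- R2 - (4)*R1:  [  0  -2  -5  |   2   1   0 ]
R3 <- R3 - (6)*R1:  [  0   0  -2  |   3   0   1 ]
R2 <- (1/-2)*R2:  [    0     1   5/2  |    -1  -1/2     0 ]
R1 <- R1 - (-3/2)*R2:  [    1     0  11/4  |    -2  -3/4     0 ]
R3 <- (1/-2)*R3:  [    0     0     1  |  -3/2     0  -1/2 ]
R1 <- R1 - (11/4)*R3:  [    1     0     0  |  17/8  -3/4  11/8 ]
R2 <- R2 - (5/2)*R3:  [    0     1     0  |  11/4  -1/2   5/4 ]
Right block of [I | A^{-1}] is the inverse:
[ 17/8  -3/4  11/8 ]
[ 11/4  -1/2   5/4 ]
[ -3/2     0  -1/2 ]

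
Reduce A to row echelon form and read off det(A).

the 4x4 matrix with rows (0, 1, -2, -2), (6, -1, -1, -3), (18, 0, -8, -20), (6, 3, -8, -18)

Forward elimination:
R1 <-> R2   (pivot in column 1 was zero)
[  6  -1  -1   -3 ]
[  0   1  -2   -2 ]
[ 18   0  -8  -20 ]
[  6   3  -8  -18 ]
R3 <- R3 - (3)*R1:  [   0    3   -5  -11 ]
R4 <- R4 - (1)*R1:  [   0    4   -7  -15 ]
R3 <- R3 - (3)*R2:  [  0   0   1  -5 ]
R4 <- R4 - (4)*R2:  [  0   0   1  -7 ]
R4 <- R4 - (1)*R3:  [  0   0   0  -2 ]
Upper-triangular form:
[ 6  -1  -1  -3 ]
[ 0   1  -2  -2 ]
[ 0   0   1  -5 ]
[ 0   0   0  -2 ]
det(A) = (-1)^1 * (6) * (1) * (1) * (-2) = 12  (1 row swap -> sign -1)

det(A) = 12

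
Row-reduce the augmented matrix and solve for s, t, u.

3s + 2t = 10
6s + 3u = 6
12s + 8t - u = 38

(0, 5, 2)

Forward elimination on [A|b]:
R2 <- R2 - (2)*R1:  [   0   -4    3  -14 ]
R3 <- R3 - (4)*R1:  [  0   0  -1  -2 ]
Row echelon form:
[ 3   2   0  |   10 ]
[ 0  -4   3  |  -14 ]
[ 0   0  -1  |   -2 ]
Back-substitution:
u = (-2) / -1 = 2
t = (-14 - (3)*(2)) / -4 = 5
s = (10 - (2)*(5)) / 3 = 0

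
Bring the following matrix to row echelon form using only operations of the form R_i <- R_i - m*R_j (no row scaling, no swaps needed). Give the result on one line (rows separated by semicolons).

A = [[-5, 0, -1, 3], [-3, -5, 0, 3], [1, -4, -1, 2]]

Forward elimination:
R2 <- R2 - (3/5)*R1:  [   0   -5  3/5  6/5 ]
R3 <- R3 - (-1/5)*R1:  [    0    -4  -6/5  13/5 ]
R3 <- R3 - (4/5)*R2:  [      0       0  -42/25   41/25 ]
Row echelon form:
[ -5   0      -1      3 ]
[  0  -5     3/5    6/5 ]
[  0   0  -42/25  41/25 ]

REF = [-5 0 -1 3; 0 -5 3/5 6/5; 0 0 -42/25 41/25]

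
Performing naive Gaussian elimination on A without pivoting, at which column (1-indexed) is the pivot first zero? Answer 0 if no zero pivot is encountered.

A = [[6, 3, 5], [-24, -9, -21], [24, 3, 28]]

first zero-pivot column = 0

Naive forward elimination:
R2 <- R2 - (-4)*R1:  [  0   3  -1 ]
R3 <- R3 - (4)*R1:  [  0  -9   8 ]
R3 <- R3 - (-3)*R2:  [ 0  0  5 ]
All pivots nonzero; naive elimination completes without hitting a zero pivot.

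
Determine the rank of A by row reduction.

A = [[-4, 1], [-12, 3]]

rank(A) = 1

Row reduction:
R2 <- R2 - (3)*R1:  [ 0  0 ]
Row echelon form:
[ -4  1 ]
[  0  0 ]
Nonzero rows / pivot columns: 1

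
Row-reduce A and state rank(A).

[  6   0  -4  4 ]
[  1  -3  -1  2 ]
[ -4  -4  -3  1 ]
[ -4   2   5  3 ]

rank(A) = 4

Row reduction:
R2 <- R2 - (1/6)*R1:  [    0    -3  -1/3   4/3 ]
R3 <- R3 - (-2/3)*R1:  [     0     -4  -17/3   11/3 ]
R4 <- R4 - (-2/3)*R1:  [    0     2   7/3  17/3 ]
R3 <- R3 - (4/3)*R2:  [     0      0  -47/9   17/9 ]
R4 <- R4 - (-2/3)*R2:  [    0     0  19/9  59/9 ]
R4 <- R4 - (-19/47)*R3:  [      0       0       0  344/47 ]
Row echelon form:
[ 6   0     -4       4 ]
[ 0  -3   -1/3     4/3 ]
[ 0   0  -47/9    17/9 ]
[ 0   0      0  344/47 ]
Nonzero rows / pivot columns: 4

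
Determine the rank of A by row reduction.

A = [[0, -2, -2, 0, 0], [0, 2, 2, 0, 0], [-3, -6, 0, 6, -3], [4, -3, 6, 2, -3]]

rank(A) = 3

Row reduction:
R1 <-> R3   (pivot in column 1 was zero)
[ -3  -6   0  6  -3 ]
[  0   2   2  0   0 ]
[  0  -2  -2  0   0 ]
[  4  -3   6  2  -3 ]
R4 <- R4 - (-4/3)*R1:  [   0  -11    6   10   -7 ]
R3 <- R3 - (-1)*R2:  [ 0  0  0  0  0 ]
R4 <- R4 - (-11/2)*R2:  [  0   0  17  10  -7 ]
R3 <-> R4   (pivot in column 3 was zero)
[ -3  -6   0   6  -3 ]
[  0   2   2   0   0 ]
[  0   0  17  10  -7 ]
[  0   0   0   0   0 ]
Row echelon form:
[ -3  -6   0   6  -3 ]
[  0   2   2   0   0 ]
[  0   0  17  10  -7 ]
[  0   0   0   0   0 ]
Nonzero rows / pivot columns: 3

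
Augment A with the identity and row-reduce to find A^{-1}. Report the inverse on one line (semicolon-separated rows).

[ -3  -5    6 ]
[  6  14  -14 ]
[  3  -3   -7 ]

Gauss-Jordan on [A | I]:
R1 <- (1/-3)*R1:  [    1   5/3    -2  |  -1/3     0     0 ]
R2 <- R2 - (6)*R1:  [  0   4  -2  |   2   1   0 ]
R3 <- R3 - (3)*R1:  [  0  -8  -1  |   1   0   1 ]
R2 <- (1/4)*R2:  [    0     1  -1/2  |   1/2   1/4     0 ]
R1 <- R1 - (5/3)*R2:  [     1      0   -7/6  |   -7/6  -5/12      0 ]
R3 <- R3 - (-8)*R2:  [  0   0  -5  |   5   2   1 ]
R3 <- (1/-5)*R3:  [    0     0     1  |    -1  -2/5  -1/5 ]
R1 <- R1 - (-7/6)*R3:  [      1       0       0  |    -7/3  -53/60   -7/30 ]
R2 <- R2 - (-1/2)*R3:  [     0      1      0  |      0   1/20  -1/10 ]
Right block of [I | A^{-1}] is the inverse:
[ -7/3  -53/60  -7/30 ]
[    0    1/20  -1/10 ]
[   -1    -2/5   -1/5 ]

inverse = [-7/3 -53/60 -7/30; 0 1/20 -1/10; -1 -2/5 -1/5]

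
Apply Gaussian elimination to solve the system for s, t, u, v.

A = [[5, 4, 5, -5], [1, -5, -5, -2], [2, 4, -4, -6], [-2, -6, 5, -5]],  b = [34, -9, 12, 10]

(2, 1, 2, -2)

Forward elimination on [A|b]:
R2 <- R2 - (1/5)*R1:  [     0  -29/5     -6     -1  -79/5 ]
R3 <- R3 - (2/5)*R1:  [    0  12/5    -6    -4  -8/5 ]
R4 <- R4 - (-2/5)*R1:  [     0  -22/5      7     -7  118/5 ]
R3 <- R3 - (-12/29)*R2:  [       0        0  -246/29  -128/29  -236/29 ]
R4 <- R4 - (22/29)*R2:  [       0        0   335/29  -181/29  1032/29 ]
R4 <- R4 - (-335/246)*R3:  [         0          0          0  -1507/123   3014/123 ]
Row echelon form:
[ 5      4        5         -5  |        34 ]
[ 0  -29/5       -6         -1  |     -79/5 ]
[ 0      0  -246/29    -128/29  |   -236/29 ]
[ 0      0        0  -1507/123  |  3014/123 ]
Back-substitution:
v = (3014/123) / (-1507/123) = -2
u = (-236/29 - (-128/29)*(-2)) / (-246/29) = 2
t = (-79/5 - (-6)*(2) - (-1)*(-2)) / (-29/5) = 1
s = (34 - (4)*(1) - (5)*(2) - (-5)*(-2)) / 5 = 2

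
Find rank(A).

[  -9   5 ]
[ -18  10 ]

rank(A) = 1

Row reduction:
R2 <- R2 - (2)*R1:  [ 0  0 ]
Row echelon form:
[ -9  5 ]
[  0  0 ]
Nonzero rows / pivot columns: 1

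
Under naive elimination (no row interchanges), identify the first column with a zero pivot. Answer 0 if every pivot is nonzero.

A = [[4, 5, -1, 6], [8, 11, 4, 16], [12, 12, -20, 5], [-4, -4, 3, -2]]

first zero-pivot column = 0

Naive forward elimination:
R2 <- R2 - (2)*R1:  [ 0  1  6  4 ]
R3 <- R3 - (3)*R1:  [   0   -3  -17  -13 ]
R4 <- R4 - (-1)*R1:  [ 0  1  2  4 ]
R3 <- R3 - (-3)*R2:  [  0   0   1  -1 ]
R4 <- R4 - (1)*R2:  [  0   0  -4   0 ]
R4 <- R4 - (-4)*R3:  [  0   0   0  -4 ]
All pivots nonzero; naive elimination completes without hitting a zero pivot.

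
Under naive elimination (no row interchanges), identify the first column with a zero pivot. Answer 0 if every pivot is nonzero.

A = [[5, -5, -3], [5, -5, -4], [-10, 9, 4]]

first zero-pivot column = 2

Naive forward elimination:
R2 <- R2 - (1)*R1:  [  0   0  -1 ]
R3 <- R3 - (-2)*R1:  [  0  -1  -2 ]
Matrix at this point:
[ 5  -5  -3 ]
[ 0   0  -1 ]
[ 0  -1  -2 ]
Pivot entry (2,2) is zero but row 3 has -1 in column 2 -> naive elimination stops; a row interchange (e.g. R2 <-> R3) would be required here.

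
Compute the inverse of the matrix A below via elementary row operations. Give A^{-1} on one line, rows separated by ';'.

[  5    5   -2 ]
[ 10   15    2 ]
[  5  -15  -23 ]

inverse = [-21/5 29/15 8/15; 16/5 -7/5 -2/5; -3 4/3 1/3]

Gauss-Jordan on [A | I]:
R1 <- (1/5)*R1:  [    1     1  -2/5  |   1/5     0     0 ]
R2 <- R2 - (10)*R1:  [  0   5   6  |  -2   1   0 ]
R3 <- R3 - (5)*R1:  [   0  -20  -21  |   -1    0    1 ]
R2 <- (1/5)*R2:  [    0     1   6/5  |  -2/5   1/5     0 ]
R1 <- R1 - (1)*R2:  [    1     0  -8/5  |   3/5  -1/5     0 ]
R3 <- R3 - (-20)*R2:  [  0   0   3  |  -9   4   1 ]
R3 <- (1/3)*R3:  [   0    0    1  |   -3  4/3  1/3 ]
R1 <- R1 - (-8/5)*R3:  [     1      0      0  |  -21/5  29/15   8/15 ]
R2 <- R2 - (6/5)*R3:  [    0     1     0  |  16/5  -7/5  -2/5 ]
Right block of [I | A^{-1}] is the inverse:
[ -21/5  29/15  8/15 ]
[  16/5   -7/5  -2/5 ]
[    -3    4/3   1/3 ]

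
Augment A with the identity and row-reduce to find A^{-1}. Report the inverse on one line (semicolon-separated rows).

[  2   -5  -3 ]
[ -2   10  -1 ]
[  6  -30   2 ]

Gauss-Jordan on [A | I]:
R1 <- (1/2)*R1:  [    1  -5/2  -3/2  |   1/2     0     0 ]
R2 <- R2 - (-2)*R1:  [  0   5  -4  |   1   1   0 ]
R3 <- R3 - (6)*R1:  [   0  -15   11  |   -3    0    1 ]
R2 <- (1/5)*R2:  [    0     1  -4/5  |   1/5   1/5     0 ]
R1 <- R1 - (-5/2)*R2:  [    1     0  -7/2  |     1   1/2     0 ]
R3 <- R3 - (-15)*R2:  [  0   0  -1  |   0   3   1 ]
R3 <- (1/-1)*R3:  [  0   0   1  |   0  -3  -1 ]
R1 <- R1 - (-7/2)*R3:  [    1     0     0  |     1   -10  -7/2 ]
R2 <- R2 - (-4/5)*R3:  [     0      1      0  |    1/5  -11/5   -4/5 ]
Right block of [I | A^{-1}] is the inverse:
[   1    -10  -7/2 ]
[ 1/5  -11/5  -4/5 ]
[   0     -3    -1 ]

inverse = [1 -10 -7/2; 1/5 -11/5 -4/5; 0 -3 -1]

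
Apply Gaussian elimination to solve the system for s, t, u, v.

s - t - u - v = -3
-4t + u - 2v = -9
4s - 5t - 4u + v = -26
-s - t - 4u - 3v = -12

(2, 4, 3, -2)

Forward elimination on [A|b]:
R3 <- R3 - (4)*R1:  [   0   -1    0    5  -14 ]
R4 <- R4 - (-1)*R1:  [   0   -2   -5   -4  -15 ]
R3 <- R3 - (1/4)*R2:  [     0      0   -1/4   11/2  -47/4 ]
R4 <- R4 - (1/2)*R2:  [     0      0  -11/2     -3  -21/2 ]
R4 <- R4 - (22)*R3:  [    0     0     0  -124   248 ]
Row echelon form:
[ 1  -1    -1    -1  |     -3 ]
[ 0  -4     1    -2  |     -9 ]
[ 0   0  -1/4  11/2  |  -47/4 ]
[ 0   0     0  -124  |    248 ]
Back-substitution:
v = (248) / -124 = -2
u = (-47/4 - (11/2)*(-2)) / (-1/4) = 3
t = (-9 - (1)*(3) - (-2)*(-2)) / -4 = 4
s = (-3 - (-1)*(4) - (-1)*(3) - (-1)*(-2)) / 1 = 2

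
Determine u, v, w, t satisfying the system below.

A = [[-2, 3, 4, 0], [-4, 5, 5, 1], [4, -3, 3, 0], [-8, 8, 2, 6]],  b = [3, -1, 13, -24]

Forward elimination on [A|b]:
R2 <- R2 - (2)*R1:  [  0  -1  -3   1  -7 ]
R3 <- R3 - (-2)*R1:  [  0   3  11   0  19 ]
R4 <- R4 - (4)*R1:  [   0   -4  -14    6  -36 ]
R3 <- R3 - (-3)*R2:  [  0   0   2   3  -2 ]
R4 <- R4 - (4)*R2:  [  0   0  -2   2  -8 ]
R4 <- R4 - (-1)*R3:  [   0    0    0    5  -10 ]
Row echelon form:
[ -2   3   4  0  |    3 ]
[  0  -1  -3  1  |   -7 ]
[  0   0   2  3  |   -2 ]
[  0   0   0  5  |  -10 ]
Back-substitution:
t = (-10) / 5 = -2
w = (-2 - (3)*(-2)) / 2 = 2
v = (-7 - (-3)*(2) - (1)*(-2)) / -1 = -1
u = (3 - (3)*(-1) - (4)*(2)) / -2 = 1

(1, -1, 2, -2)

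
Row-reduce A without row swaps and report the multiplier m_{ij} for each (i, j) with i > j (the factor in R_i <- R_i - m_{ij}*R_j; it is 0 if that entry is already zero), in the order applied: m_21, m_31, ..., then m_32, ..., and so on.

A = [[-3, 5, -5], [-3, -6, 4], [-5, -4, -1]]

multipliers: 1, 5/3, 37/33

Forward elimination:
R2 <- R2 - (1)*R1:  [   0  -11    9 ]
R3 <- R3 - (5/3)*R1:  [     0  -37/3   22/3 ]
R3 <- R3 - (37/33)*R2:  [      0       0  -91/33 ]
Multipliers (in order of application): m_{21} = 1, m_{31} = 5/3, m_{32} = 37/33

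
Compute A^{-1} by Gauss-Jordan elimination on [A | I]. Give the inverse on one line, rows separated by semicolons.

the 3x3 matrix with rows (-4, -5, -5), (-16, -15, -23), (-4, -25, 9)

Gauss-Jordan on [A | I]:
R1 <- (1/-4)*R1:  [    1   5/4   5/4  |  -1/4     0     0 ]
R2 <- R2 - (-16)*R1:  [  0   5  -3  |  -4   1   0 ]
R3 <- R3 - (-4)*R1:  [   0  -20   14  |   -1    0    1 ]
R2 <- (1/5)*R2:  [    0     1  -3/5  |  -4/5   1/5     0 ]
R1 <- R1 - (5/4)*R2:  [    1     0     2  |   3/4  -1/4     0 ]
R3 <- R3 - (-20)*R2:  [   0    0    2  |  -17    4    1 ]
R3 <- (1/2)*R3:  [     0      0      1  |  -17/2      2    1/2 ]
R1 <- R1 - (2)*R3:  [     1      0      0  |   71/4  -17/4     -1 ]
R2 <- R2 - (-3/5)*R3:  [      0       1       0  |  -59/10     7/5    3/10 ]
Right block of [I | A^{-1}] is the inverse:
[   71/4  -17/4    -1 ]
[ -59/10    7/5  3/10 ]
[  -17/2      2   1/2 ]

inverse = [71/4 -17/4 -1; -59/10 7/5 3/10; -17/2 2 1/2]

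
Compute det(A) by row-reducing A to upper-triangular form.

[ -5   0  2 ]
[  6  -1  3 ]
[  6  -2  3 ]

det(A) = -27

Forward elimination:
R2 <- R2 - (-6/5)*R1:  [    0    -1  27/5 ]
R3 <- R3 - (-6/5)*R1:  [    0    -2  27/5 ]
R3 <- R3 - (2)*R2:  [     0      0  -27/5 ]
Upper-triangular form:
[ -5   0      2 ]
[  0  -1   27/5 ]
[  0   0  -27/5 ]
det(A) = (-1)^0 * (-5) * (-1) * (-27/5) = -27  (0 row swaps -> sign +1)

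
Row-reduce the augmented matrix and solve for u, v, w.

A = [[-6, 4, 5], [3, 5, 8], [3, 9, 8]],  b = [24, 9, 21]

(-2, 3, 0)

Forward elimination on [A|b]:
R2 <- R2 - (-1/2)*R1:  [    0     7  21/2    21 ]
R3 <- R3 - (-1/2)*R1:  [    0    11  21/2    33 ]
R3 <- R3 - (11/7)*R2:  [  0   0  -6   0 ]
Row echelon form:
[ -6  4     5  |  24 ]
[  0  7  21/2  |  21 ]
[  0  0    -6  |   0 ]
Back-substitution:
w = (0) / -6 = 0
v = (21 - (21/2)*(0)) / 7 = 3
u = (24 - (4)*(3) - (5)*(0)) / -6 = -2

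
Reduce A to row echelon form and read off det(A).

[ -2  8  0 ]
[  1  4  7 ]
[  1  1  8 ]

det(A) = -58

Forward elimination:
R2 <- R2 - (-1/2)*R1:  [ 0  8  7 ]
R3 <- R3 - (-1/2)*R1:  [ 0  5  8 ]
R3 <- R3 - (5/8)*R2:  [    0     0  29/8 ]
Upper-triangular form:
[ -2  8     0 ]
[  0  8     7 ]
[  0  0  29/8 ]
det(A) = (-1)^0 * (-2) * (8) * (29/8) = -58  (0 row swaps -> sign +1)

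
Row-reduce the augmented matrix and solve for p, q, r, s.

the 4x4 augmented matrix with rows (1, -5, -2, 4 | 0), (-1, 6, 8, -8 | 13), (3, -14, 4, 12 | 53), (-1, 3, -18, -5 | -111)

(5, 3, 5, 5)

Forward elimination on [A|b]:
R2 <- R2 - (-1)*R1:  [  0   1   6  -4  13 ]
R3 <- R3 - (3)*R1:  [  0   1  10   0  53 ]
R4 <- R4 - (-1)*R1:  [    0    -2   -20    -1  -111 ]
R3 <- R3 - (1)*R2:  [  0   0   4   4  40 ]
R4 <- R4 - (-2)*R2:  [   0    0   -8   -9  -85 ]
R4 <- R4 - (-2)*R3:  [  0   0   0  -1  -5 ]
Row echelon form:
[ 1  -5  -2   4  |   0 ]
[ 0   1   6  -4  |  13 ]
[ 0   0   4   4  |  40 ]
[ 0   0   0  -1  |  -5 ]
Back-substitution:
s = (-5) / -1 = 5
r = (40 - (4)*(5)) / 4 = 5
q = (13 - (6)*(5) - (-4)*(5)) / 1 = 3
p = (0 - (-5)*(3) - (-2)*(5) - (4)*(5)) / 1 = 5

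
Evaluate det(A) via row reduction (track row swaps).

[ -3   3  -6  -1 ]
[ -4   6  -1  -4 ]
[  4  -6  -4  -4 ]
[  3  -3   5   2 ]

det(A) = 78

Forward elimination:
R2 <- R2 - (4/3)*R1:  [    0     2     7  -8/3 ]
R3 <- R3 - (-4/3)*R1:  [     0     -2    -12  -16/3 ]
R4 <- R4 - (-1)*R1:  [  0   0  -1   1 ]
R3 <- R3 - (-1)*R2:  [  0   0  -5  -8 ]
R4 <- R4 - (1/5)*R3:  [    0     0     0  13/5 ]
Upper-triangular form:
[ -3  3  -6    -1 ]
[  0  2   7  -8/3 ]
[  0  0  -5    -8 ]
[  0  0   0  13/5 ]
det(A) = (-1)^0 * (-3) * (2) * (-5) * (13/5) = 78  (0 row swaps -> sign +1)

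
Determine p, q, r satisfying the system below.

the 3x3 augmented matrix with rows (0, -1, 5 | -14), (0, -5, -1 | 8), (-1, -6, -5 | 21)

Forward elimination on [A|b]:
R1 <-> R3   (pivot in column 1 was zero)
[ -1  -6  -5   21 ]
[  0  -5  -1    8 ]
[  0  -1   5  -14 ]
R3 <- R3 - (1/5)*R2:  [     0      0   26/5  -78/5 ]
Row echelon form:
[ -1  -6    -5  |     21 ]
[  0  -5    -1  |      8 ]
[  0   0  26/5  |  -78/5 ]
Back-substitution:
r = (-78/5) / (26/5) = -3
q = (8 - (-1)*(-3)) / -5 = -1
p = (21 - (-6)*(-1) - (-5)*(-3)) / -1 = 0

(0, -1, -3)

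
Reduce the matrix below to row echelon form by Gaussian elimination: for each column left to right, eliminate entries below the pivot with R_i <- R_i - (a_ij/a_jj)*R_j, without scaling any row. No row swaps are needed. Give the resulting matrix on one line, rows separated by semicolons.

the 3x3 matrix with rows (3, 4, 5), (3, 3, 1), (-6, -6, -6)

REF = [3 4 5; 0 -1 -4; 0 0 -4]

Forward elimination:
R2 <- R2 - (1)*R1:  [  0  -1  -4 ]
R3 <- R3 - (-2)*R1:  [ 0  2  4 ]
R3 <- R3 - (-2)*R2:  [  0   0  -4 ]
Row echelon form:
[ 3   4   5 ]
[ 0  -1  -4 ]
[ 0   0  -4 ]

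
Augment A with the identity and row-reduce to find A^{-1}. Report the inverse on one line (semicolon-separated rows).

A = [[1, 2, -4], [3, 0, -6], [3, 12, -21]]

Gauss-Jordan on [A | I]:
R2 <- R2 - (3)*R1:  [  0  -6   6  |  -3   1   0 ]
R3 <- R3 - (3)*R1:  [  0   6  -9  |  -3   0   1 ]
R2 <- (1/-6)*R2:  [    0     1    -1  |   1/2  -1/6     0 ]
R1 <- R1 - (2)*R2:  [   1    0   -2  |    0  1/3    0 ]
R3 <- R3 - (6)*R2:  [  0   0  -3  |  -6   1   1 ]
R3 <- (1/-3)*R3:  [    0     0     1  |     2  -1/3  -1/3 ]
R1 <- R1 - (-2)*R3:  [    1     0     0  |     4  -1/3  -2/3 ]
R2 <- R2 - (-1)*R3:  [    0     1     0  |   5/2  -1/2  -1/3 ]
Right block of [I | A^{-1}] is the inverse:
[   4  -1/3  -2/3 ]
[ 5/2  -1/2  -1/3 ]
[   2  -1/3  -1/3 ]

inverse = [4 -1/3 -2/3; 5/2 -1/2 -1/3; 2 -1/3 -1/3]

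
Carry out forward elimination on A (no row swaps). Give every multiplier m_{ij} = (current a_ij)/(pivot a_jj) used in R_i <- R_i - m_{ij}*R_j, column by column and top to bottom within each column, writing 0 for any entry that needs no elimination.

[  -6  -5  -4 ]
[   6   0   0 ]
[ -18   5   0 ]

Forward elimination:
R2 <- R2 - (-1)*R1:  [  0  -5  -4 ]
R3 <- R3 - (3)*R1:  [  0  20  12 ]
R3 <- R3 - (-4)*R2:  [  0   0  -4 ]
Multipliers (in order of application): m_{21} = -1, m_{31} = 3, m_{32} = -4

multipliers: -1, 3, -4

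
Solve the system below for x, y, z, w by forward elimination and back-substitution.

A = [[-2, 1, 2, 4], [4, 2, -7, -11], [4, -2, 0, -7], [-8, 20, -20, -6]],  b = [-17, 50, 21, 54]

Forward elimination on [A|b]:
R2 <- R2 - (-2)*R1:  [  0   4  -3  -3  16 ]
R3 <- R3 - (-2)*R1:  [   0    0    4    1  -13 ]
R4 <- R4 - (4)*R1:  [   0   16  -28  -22  122 ]
R4 <- R4 - (4)*R2:  [   0    0  -16  -10   58 ]
R4 <- R4 - (-4)*R3:  [  0   0   0  -6   6 ]
Row echelon form:
[ -2  1   2   4  |  -17 ]
[  0  4  -3  -3  |   16 ]
[  0  0   4   1  |  -13 ]
[  0  0   0  -6  |    6 ]
Back-substitution:
w = (6) / -6 = -1
z = (-13 - (1)*(-1)) / 4 = -3
y = (16 - (-3)*(-3) - (-3)*(-1)) / 4 = 1
x = (-17 - (1)*(1) - (2)*(-3) - (4)*(-1)) / -2 = 4

(4, 1, -3, -1)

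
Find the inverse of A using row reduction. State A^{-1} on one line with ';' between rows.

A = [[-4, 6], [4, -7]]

Gauss-Jordan on [A | I]:
R1 <- (1/-4)*R1:  [    1  -3/2  |  -1/4     0 ]
R2 <- R2 - (4)*R1:  [  0  -1  |   1   1 ]
R2 <- (1/-1)*R2:  [  0   1  |  -1  -1 ]
R1 <- R1 - (-3/2)*R2:  [    1     0  |  -7/4  -3/2 ]
Right block of [I | A^{-1}] is the inverse:
[ -7/4  -3/2 ]
[   -1    -1 ]

inverse = [-7/4 -3/2; -1 -1]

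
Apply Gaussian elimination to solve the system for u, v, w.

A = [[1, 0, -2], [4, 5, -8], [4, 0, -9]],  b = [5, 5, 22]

(1, -3, -2)

Forward elimination on [A|b]:
R2 <- R2 - (4)*R1:  [   0    5    0  -15 ]
R3 <- R3 - (4)*R1:  [  0   0  -1   2 ]
Row echelon form:
[ 1  0  -2  |    5 ]
[ 0  5   0  |  -15 ]
[ 0  0  -1  |    2 ]
Back-substitution:
w = (2) / -1 = -2
v = (-15) / 5 = -3
u = (5 - (-2)*(-2)) / 1 = 1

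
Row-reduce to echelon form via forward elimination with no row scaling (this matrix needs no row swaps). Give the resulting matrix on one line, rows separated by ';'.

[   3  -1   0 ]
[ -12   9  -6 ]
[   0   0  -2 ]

REF = [3 -1 0; 0 5 -6; 0 0 -2]

Forward elimination:
R2 <- R2 - (-4)*R1:  [  0   5  -6 ]
Row echelon form:
[ 3  -1   0 ]
[ 0   5  -6 ]
[ 0   0  -2 ]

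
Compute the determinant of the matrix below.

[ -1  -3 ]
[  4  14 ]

det(A) = -2

Forward elimination:
R2 <- R2 - (-4)*R1:  [ 0  2 ]
Upper-triangular form:
[ -1  -3 ]
[  0   2 ]
det(A) = (-1)^0 * (-1) * (2) = -2  (0 row swaps -> sign +1)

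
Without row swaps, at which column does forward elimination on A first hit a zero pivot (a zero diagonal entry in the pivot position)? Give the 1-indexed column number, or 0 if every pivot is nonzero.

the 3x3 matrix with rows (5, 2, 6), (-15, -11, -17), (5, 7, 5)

Naive forward elimination:
R2 <- R2 - (-3)*R1:  [  0  -5   1 ]
R3 <- R3 - (1)*R1:  [  0   5  -1 ]
R3 <- R3 - (-1)*R2:  [ 0  0  0 ]
Matrix at this point:
[ 5   2  6 ]
[ 0  -5  1 ]
[ 0   0  0 ]
Pivot entry (3,3) in the last row is zero and there are no rows below to swap with -> zero pivot in column 3 (A is singular).

first zero-pivot column = 3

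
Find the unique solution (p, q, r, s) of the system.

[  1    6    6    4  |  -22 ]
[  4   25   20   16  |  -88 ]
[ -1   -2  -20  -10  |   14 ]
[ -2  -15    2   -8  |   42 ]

(4, -4, -1, 1)

Forward elimination on [A|b]:
R2 <- R2 - (4)*R1:  [  0   1  -4   0   0 ]
R3 <- R3 - (-1)*R1:  [   0    4  -14   -6   -8 ]
R4 <- R4 - (-2)*R1:  [  0  -3  14   0  -2 ]
R3 <- R3 - (4)*R2:  [  0   0   2  -6  -8 ]
R4 <- R4 - (-3)*R2:  [  0   0   2   0  -2 ]
R4 <- R4 - (1)*R3:  [ 0  0  0  6  6 ]
Row echelon form:
[ 1  6   6   4  |  -22 ]
[ 0  1  -4   0  |    0 ]
[ 0  0   2  -6  |   -8 ]
[ 0  0   0   6  |    6 ]
Back-substitution:
s = (6) / 6 = 1
r = (-8 - (-6)*(1)) / 2 = -1
q = (0 - (-4)*(-1)) / 1 = -4
p = (-22 - (6)*(-4) - (6)*(-1) - (4)*(1)) / 1 = 4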